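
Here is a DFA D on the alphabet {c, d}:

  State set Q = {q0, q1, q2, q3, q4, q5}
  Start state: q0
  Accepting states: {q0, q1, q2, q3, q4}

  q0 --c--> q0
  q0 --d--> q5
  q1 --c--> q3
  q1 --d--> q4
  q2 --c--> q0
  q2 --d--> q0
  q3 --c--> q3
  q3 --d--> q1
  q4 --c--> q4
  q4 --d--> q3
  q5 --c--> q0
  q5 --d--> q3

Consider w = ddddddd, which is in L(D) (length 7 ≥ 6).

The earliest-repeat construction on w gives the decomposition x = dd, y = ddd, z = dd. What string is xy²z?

xy^2z = dd·ddd·ddd·dd = dddddddddd.
Reading y = ddd takes D from q3 back to q3, so after x·y·y the machine is still in q3, and z then leads to the accepting state q4. Hence dddddddddd ∈ L(D).

dddddddddd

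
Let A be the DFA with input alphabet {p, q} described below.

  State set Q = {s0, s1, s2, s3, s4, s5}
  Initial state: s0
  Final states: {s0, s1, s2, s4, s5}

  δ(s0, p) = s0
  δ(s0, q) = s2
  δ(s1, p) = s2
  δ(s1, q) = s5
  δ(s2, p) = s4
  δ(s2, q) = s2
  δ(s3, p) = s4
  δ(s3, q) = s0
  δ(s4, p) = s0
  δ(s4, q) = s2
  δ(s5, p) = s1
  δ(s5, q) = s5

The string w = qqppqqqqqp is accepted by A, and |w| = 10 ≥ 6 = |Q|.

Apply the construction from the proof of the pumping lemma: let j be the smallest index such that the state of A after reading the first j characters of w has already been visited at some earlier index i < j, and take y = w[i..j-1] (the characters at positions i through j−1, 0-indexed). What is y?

q

Run of A on w = q q p p q q q q q p:
  step 0: s0  (start)
  step 1: s2  (read q: s0→s2)
  step 2: s2  (read q: s2→s2)   ← first repeat (s2 seen earlier)
  step 3: s4  (read p: s2→s4)
  step 4: s0  (read p: s4→s0)
  step 5: s2  (read q: s0→s2)
  step 6: s2  (read q: s2→s2)
  step 7: s2  (read q: s2→s2)
  step 8: s2  (read q: s2→s2)
  step 9: s2  (read q: s2→s2)
  step 10: s4  (read p: s2→s4)

So i = 1, j = 2, giving x = w[0:1] = q, y = w[1:2] = q, z = w[2:10] = ppqqqqqp.
Check: |xy| = 2 ≤ 6 and |y| = 1 ≥ 1. Reading y takes A from s2 back to s2, so every xyⁱz is accepted.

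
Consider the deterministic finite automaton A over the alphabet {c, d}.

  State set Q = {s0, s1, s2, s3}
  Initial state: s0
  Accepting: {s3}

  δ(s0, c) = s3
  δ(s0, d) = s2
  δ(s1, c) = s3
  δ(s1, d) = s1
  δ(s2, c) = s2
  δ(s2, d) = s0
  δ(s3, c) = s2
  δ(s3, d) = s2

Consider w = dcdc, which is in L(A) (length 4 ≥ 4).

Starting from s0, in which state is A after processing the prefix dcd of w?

s0

State sequence: s0 -d-> s2 -c-> s2 -d-> s0

After reading 3 characters, A is in state s0.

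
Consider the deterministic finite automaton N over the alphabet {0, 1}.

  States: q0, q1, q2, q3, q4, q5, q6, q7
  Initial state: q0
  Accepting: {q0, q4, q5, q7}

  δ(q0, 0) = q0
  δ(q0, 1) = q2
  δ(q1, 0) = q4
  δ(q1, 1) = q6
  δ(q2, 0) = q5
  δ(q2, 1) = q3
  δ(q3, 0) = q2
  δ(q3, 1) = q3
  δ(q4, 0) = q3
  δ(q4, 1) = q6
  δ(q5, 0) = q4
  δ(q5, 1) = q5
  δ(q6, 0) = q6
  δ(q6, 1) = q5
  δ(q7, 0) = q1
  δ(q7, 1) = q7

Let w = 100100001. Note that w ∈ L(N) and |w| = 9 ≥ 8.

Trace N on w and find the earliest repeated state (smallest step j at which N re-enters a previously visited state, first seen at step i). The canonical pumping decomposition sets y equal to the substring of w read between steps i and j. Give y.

Run of N on w = 1 0 0 1 0 0 0 0 1:
  step 0: q0  (start)
  step 1: q2  (read 1: q0→q2)
  step 2: q5  (read 0: q2→q5)
  step 3: q4  (read 0: q5→q4)
  step 4: q6  (read 1: q4→q6)
  step 5: q6  (read 0: q6→q6)   ← first repeat (q6 seen earlier)
  step 6: q6  (read 0: q6→q6)
  step 7: q6  (read 0: q6→q6)
  step 8: q6  (read 0: q6→q6)
  step 9: q5  (read 1: q6→q5)

So i = 4, j = 5, giving x = w[0:4] = 1001, y = w[4:5] = 0, z = w[5:9] = 0001.
Check: |xy| = 5 ≤ 8 and |y| = 1 ≥ 1. Reading y takes N from q6 back to q6, so every xyⁱz is accepted.
Since N has 8 states, any run of length ≥ 8 visits 8+1 states, so by pigeonhole some state repeats within the first 8 steps — that repeat gives the pumpable loop.

0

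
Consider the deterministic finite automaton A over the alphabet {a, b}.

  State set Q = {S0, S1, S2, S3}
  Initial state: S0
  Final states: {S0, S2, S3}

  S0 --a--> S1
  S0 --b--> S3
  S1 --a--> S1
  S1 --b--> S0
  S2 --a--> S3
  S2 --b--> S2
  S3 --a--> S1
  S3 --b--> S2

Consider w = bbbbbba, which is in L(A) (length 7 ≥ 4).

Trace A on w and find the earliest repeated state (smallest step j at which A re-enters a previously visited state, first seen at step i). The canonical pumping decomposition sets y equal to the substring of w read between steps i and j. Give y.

b

Run of A on w = b b b b b b a:
  step 0: S0  (start)
  step 1: S3  (read b: S0→S3)
  step 2: S2  (read b: S3→S2)
  step 3: S2  (read b: S2→S2)   ← first repeat (S2 seen earlier)
  step 4: S2  (read b: S2→S2)
  step 5: S2  (read b: S2→S2)
  step 6: S2  (read b: S2→S2)
  step 7: S3  (read a: S2→S3)

So i = 2, j = 3, giving x = w[0:2] = bb, y = w[2:3] = b, z = w[3:7] = bbba.
Check: |xy| = 3 ≤ 4 and |y| = 1 ≥ 1. Reading y takes A from S2 back to S2, so every xyⁱz is accepted.
Pumping length from the standard proof: p = 4 (the number of states). The repeated state found above gives |xy| = j ≤ 4 and |y| = j − i ≥ 1.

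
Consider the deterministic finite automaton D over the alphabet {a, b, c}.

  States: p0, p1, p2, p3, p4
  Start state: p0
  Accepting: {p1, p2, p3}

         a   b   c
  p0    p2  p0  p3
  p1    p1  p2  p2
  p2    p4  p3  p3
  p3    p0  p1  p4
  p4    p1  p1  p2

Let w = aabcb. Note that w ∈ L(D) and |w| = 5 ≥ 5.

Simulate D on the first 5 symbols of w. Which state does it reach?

p3

Run of D on the first 5 characters of w = a a b c b:
  step 0: p0  (start)
  step 1: p2  (read a: p0→p2)
  step 2: p4  (read a: p2→p4)
  step 3: p1  (read b: p4→p1)
  step 4: p2  (read c: p1→p2)
  step 5: p3  (read b: p2→p3)

After reading 5 characters, D is in state p3.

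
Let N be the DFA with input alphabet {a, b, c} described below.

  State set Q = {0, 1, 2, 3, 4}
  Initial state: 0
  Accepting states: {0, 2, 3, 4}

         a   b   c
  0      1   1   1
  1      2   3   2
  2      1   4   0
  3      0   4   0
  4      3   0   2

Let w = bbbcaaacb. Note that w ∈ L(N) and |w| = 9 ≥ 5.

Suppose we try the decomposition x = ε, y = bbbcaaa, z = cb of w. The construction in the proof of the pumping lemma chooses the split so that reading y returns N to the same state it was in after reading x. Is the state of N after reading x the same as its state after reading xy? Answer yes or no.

no

Run of N on the first 7 characters of w = b b b c a a a:
  step 0: 0  (start)
  step 1: 1  (read b: 0→1)
  step 2: 3  (read b: 1→3)
  step 3: 4  (read b: 3→4)
  step 4: 2  (read c: 4→2)
  step 5: 1  (read a: 2→1)
  step 6: 2  (read a: 1→2)
  step 7: 1  (read a: 2→1)

After x (step 0): 0. After xy (step 7): 1.
They differ (0 ≠ 1), so y is not a cycle from the state after x; this split is not the one the pumping-lemma construction produces, and pumping y need not keep the string in L(N).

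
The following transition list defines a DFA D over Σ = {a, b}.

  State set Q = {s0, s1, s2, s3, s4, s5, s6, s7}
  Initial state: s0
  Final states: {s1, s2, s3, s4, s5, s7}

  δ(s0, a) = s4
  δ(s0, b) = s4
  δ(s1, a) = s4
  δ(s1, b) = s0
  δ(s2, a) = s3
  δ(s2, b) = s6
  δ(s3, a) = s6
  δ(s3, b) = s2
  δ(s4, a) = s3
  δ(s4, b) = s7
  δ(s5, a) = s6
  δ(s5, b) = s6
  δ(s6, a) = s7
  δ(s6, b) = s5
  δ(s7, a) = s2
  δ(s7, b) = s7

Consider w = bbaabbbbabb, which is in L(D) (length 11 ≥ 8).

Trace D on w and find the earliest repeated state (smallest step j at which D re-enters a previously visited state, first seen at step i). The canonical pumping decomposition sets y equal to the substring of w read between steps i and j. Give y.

ab

Run of D on w = b b a a b b b b a b b:
  step 0: s0  (start)
  step 1: s4  (read b: s0→s4)
  step 2: s7  (read b: s4→s7)
  step 3: s2  (read a: s7→s2)
  step 4: s3  (read a: s2→s3)
  step 5: s2  (read b: s3→s2)   ← first repeat (s2 seen earlier)
  step 6: s6  (read b: s2→s6)
  step 7: s5  (read b: s6→s5)
  step 8: s6  (read b: s5→s6)
  step 9: s7  (read a: s6→s7)
  step 10: s7  (read b: s7→s7)
  step 11: s7  (read b: s7→s7)

So i = 3, j = 5, giving x = w[0:3] = bba, y = w[3:5] = ab, z = w[5:11] = bbbabb.
Check: |xy| = 5 ≤ 8 and |y| = 2 ≥ 1. Reading y takes D from s2 back to s2, so every xyⁱz is accepted.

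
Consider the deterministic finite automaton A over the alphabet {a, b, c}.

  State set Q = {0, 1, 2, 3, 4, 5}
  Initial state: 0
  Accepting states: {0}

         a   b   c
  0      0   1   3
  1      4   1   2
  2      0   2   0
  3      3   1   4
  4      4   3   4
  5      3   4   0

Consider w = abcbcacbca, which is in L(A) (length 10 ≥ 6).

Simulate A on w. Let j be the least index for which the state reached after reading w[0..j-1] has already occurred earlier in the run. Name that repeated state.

0

State sequence: 0 -a-> 0 -b-> 1 -c-> 2 -b-> 2 -c-> 0 -a-> 0 -c-> 3 -b-> 1 -c-> 2 -a-> 0
First repeat at step 1: 0 was already visited.

The earliest repeat is at step j = 1: A is in 0, which it already visited at step i = 0.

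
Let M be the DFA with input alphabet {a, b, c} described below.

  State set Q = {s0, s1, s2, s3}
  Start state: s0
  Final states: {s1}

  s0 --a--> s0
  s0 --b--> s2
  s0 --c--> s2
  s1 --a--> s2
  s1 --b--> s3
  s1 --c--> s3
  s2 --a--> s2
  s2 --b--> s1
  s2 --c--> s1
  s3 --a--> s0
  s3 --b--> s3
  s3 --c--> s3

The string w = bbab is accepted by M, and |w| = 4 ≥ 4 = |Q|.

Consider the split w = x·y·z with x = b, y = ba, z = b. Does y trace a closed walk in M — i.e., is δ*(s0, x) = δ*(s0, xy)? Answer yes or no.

Run of M on the first 3 characters of w = b b a:
  step 0: s0  (start)
  step 1: s2  (read b: s0→s2)
  step 2: s1  (read b: s2→s1)
  step 3: s2  (read a: s1→s2)

After x (step 1): s2. After xy (step 3): s2.
They match, so y = ba drives M around a cycle from s2 back to itself; pumping y any number of times keeps M in s2 before reading z, and xyⁱz ∈ L(M) for every i ≥ 0.

yes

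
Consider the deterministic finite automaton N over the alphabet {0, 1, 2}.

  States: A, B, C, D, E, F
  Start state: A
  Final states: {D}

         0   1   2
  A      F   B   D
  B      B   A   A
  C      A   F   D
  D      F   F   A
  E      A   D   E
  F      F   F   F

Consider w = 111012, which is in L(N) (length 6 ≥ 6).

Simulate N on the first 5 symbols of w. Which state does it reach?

State sequence: A -1-> B -1-> A -1-> B -0-> B -1-> A

After reading 5 characters, N is in state A.
(This kind of state-tracing is the core of the pumping-lemma construction: with 6 states, pigeonhole forces a repeat within the first 6 steps.)

A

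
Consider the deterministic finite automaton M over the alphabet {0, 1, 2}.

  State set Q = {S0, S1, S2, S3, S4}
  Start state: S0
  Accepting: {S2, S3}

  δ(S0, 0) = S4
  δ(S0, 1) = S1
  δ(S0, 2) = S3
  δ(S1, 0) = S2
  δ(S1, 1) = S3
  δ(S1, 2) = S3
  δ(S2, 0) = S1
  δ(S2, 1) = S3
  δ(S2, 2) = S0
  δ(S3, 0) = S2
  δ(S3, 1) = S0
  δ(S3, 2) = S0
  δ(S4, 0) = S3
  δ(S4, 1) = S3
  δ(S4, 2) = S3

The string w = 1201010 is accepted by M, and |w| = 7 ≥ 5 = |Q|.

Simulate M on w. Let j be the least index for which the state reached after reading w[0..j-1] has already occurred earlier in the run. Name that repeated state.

S3

Run of M on w = 1 2 0 1 0 1 0:
  step 0: S0  (start)
  step 1: S1  (read 1: S0→S1)
  step 2: S3  (read 2: S1→S3)
  step 3: S2  (read 0: S3→S2)
  step 4: S3  (read 1: S2→S3)   ← first repeat (S3 seen earlier)
  step 5: S2  (read 0: S3→S2)
  step 6: S3  (read 1: S2→S3)
  step 7: S2  (read 0: S3→S2)

The earliest repeat is at step j = 4: M is in S3, which it already visited at step i = 2.
With |Q| = 5, pigeonhole forces a state repeat no later than step 5; the substring read between the first and second visits to that state can be pumped.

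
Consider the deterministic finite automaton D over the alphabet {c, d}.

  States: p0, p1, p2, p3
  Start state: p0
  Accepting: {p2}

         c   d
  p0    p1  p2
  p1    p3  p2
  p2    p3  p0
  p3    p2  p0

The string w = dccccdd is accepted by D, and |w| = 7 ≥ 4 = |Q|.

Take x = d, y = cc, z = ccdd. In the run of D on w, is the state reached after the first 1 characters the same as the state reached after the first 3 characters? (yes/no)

State sequence: p0 -d-> p2 -c-> p3 -c-> p2

After x (step 1): p2. After xy (step 3): p2.
They match, so y = cc drives D around a cycle from p2 back to itself; pumping y any number of times keeps D in p2 before reading z, and xyⁱz ∈ L(D) for every i ≥ 0.

yes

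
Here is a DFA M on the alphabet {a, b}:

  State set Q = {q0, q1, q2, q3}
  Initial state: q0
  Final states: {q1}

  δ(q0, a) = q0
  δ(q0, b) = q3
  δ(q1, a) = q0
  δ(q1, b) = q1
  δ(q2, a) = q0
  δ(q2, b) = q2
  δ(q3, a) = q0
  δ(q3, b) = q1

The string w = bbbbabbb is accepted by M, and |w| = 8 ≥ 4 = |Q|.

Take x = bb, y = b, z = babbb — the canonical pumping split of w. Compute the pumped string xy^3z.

xy^3z = bb·b·b·b·babbb = bbbbbbabbb.
Reading y = b takes M from q1 back to q1, so after x·y·y·y the machine is still in q1, and z then leads to the accepting state q1. Hence bbbbbbabbb ∈ L(M).

bbbbbbabbb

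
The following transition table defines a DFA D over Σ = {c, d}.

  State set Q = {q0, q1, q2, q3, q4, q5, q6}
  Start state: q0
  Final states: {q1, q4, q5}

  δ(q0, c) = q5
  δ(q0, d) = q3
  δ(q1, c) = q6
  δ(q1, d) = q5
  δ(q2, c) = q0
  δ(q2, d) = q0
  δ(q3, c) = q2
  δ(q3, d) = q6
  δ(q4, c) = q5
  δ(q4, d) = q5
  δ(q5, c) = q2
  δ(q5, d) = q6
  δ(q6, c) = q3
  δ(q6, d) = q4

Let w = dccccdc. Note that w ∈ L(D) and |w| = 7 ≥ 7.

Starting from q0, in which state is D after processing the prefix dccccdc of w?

q5

Run of D on the first 7 characters of w = d c c c c d c:
  step 0: q0  (start)
  step 1: q3  (read d: q0→q3)
  step 2: q2  (read c: q3→q2)
  step 3: q0  (read c: q2→q0)
  step 4: q5  (read c: q0→q5)
  step 5: q2  (read c: q5→q2)
  step 6: q0  (read d: q2→q0)
  step 7: q5  (read c: q0→q5)

After reading 7 characters, D is in state q5.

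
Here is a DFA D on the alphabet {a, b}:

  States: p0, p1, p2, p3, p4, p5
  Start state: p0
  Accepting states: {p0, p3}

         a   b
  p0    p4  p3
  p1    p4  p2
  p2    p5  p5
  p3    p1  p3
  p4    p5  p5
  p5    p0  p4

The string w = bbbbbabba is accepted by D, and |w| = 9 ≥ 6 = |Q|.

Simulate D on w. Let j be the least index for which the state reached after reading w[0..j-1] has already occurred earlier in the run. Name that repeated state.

p3

Run of D on w = b b b b b a b b a:
  step 0: p0  (start)
  step 1: p3  (read b: p0→p3)
  step 2: p3  (read b: p3→p3)   ← first repeat (p3 seen earlier)
  step 3: p3  (read b: p3→p3)
  step 4: p3  (read b: p3→p3)
  step 5: p3  (read b: p3→p3)
  step 6: p1  (read a: p3→p1)
  step 7: p2  (read b: p1→p2)
  step 8: p5  (read b: p2→p5)
  step 9: p0  (read a: p5→p0)

The earliest repeat is at step j = 2: D is in p3, which it already visited at step i = 1.
Since D has 6 states, any run of length ≥ 6 visits 6+1 states, so by pigeonhole some state repeats within the first 6 steps — that repeat gives the pumpable loop.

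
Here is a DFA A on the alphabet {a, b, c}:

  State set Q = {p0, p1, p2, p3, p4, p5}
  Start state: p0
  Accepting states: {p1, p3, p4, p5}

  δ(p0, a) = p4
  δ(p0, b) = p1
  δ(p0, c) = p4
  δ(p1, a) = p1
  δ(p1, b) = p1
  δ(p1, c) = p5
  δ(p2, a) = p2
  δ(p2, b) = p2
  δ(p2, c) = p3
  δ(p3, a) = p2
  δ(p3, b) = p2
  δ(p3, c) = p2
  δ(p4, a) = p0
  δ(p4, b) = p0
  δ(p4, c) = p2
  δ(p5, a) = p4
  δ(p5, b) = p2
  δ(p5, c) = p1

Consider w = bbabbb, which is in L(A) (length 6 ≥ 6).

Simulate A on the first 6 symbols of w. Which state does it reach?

p1

State sequence: p0 -b-> p1 -b-> p1 -a-> p1 -b-> p1 -b-> p1 -b-> p1

After reading 6 characters, A is in state p1.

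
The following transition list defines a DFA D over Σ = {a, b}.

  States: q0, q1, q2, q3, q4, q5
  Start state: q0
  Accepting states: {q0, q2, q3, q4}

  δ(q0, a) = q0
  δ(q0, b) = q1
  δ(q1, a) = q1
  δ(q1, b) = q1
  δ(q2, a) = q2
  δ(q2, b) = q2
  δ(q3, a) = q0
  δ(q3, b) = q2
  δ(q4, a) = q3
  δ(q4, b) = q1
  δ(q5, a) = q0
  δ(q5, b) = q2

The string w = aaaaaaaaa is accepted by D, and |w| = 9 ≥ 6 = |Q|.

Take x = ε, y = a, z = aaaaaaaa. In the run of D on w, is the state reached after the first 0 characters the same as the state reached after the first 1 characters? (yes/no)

Run of D on the first 1 characters of w = a:
  step 0: q0  (start)
  step 1: q0  (read a: q0→q0)

After x (step 0): q0. After xy (step 1): q0.
They match, so y = a drives D around a cycle from q0 back to itself; pumping y any number of times keeps D in q0 before reading z, and xyⁱz ∈ L(D) for every i ≥ 0.

yes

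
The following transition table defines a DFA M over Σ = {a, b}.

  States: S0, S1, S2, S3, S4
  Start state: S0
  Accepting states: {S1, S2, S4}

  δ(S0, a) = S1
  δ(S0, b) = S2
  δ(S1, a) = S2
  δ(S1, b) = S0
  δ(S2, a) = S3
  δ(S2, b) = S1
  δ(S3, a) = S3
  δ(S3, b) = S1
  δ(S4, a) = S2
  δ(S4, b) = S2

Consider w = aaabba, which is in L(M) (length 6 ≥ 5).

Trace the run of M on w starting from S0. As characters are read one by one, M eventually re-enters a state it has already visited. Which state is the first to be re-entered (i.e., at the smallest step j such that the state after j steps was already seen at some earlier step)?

Run of M on w = a a a b b a:
  step 0: S0  (start)
  step 1: S1  (read a: S0→S1)
  step 2: S2  (read a: S1→S2)
  step 3: S3  (read a: S2→S3)
  step 4: S1  (read b: S3→S1)   ← first repeat (S1 seen earlier)
  step 5: S0  (read b: S1→S0)
  step 6: S1  (read a: S0→S1)

The earliest repeat is at step j = 4: M is in S1, which it already visited at step i = 1.
Since M has 5 states, any run of length ≥ 5 visits 5+1 states, so by pigeonhole some state repeats within the first 5 steps — that repeat gives the pumpable loop.

S1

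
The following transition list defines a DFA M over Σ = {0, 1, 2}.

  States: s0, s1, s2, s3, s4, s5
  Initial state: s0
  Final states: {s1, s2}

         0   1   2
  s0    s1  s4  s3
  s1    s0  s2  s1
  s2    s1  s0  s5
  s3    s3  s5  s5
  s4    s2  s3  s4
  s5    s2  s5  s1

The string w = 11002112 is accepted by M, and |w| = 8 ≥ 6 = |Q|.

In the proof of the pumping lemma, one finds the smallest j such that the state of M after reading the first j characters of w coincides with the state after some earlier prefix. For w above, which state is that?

State sequence: s0 -1-> s4 -1-> s3 -0-> s3 -0-> s3 -2-> s5 -1-> s5 -1-> s5 -2-> s1
First repeat at step 3: s3 was already visited.

The earliest repeat is at step j = 3: M is in s3, which it already visited at step i = 2.
With |Q| = 6, pigeonhole forces a state repeat no later than step 6; the substring read between the first and second visits to that state can be pumped.

s3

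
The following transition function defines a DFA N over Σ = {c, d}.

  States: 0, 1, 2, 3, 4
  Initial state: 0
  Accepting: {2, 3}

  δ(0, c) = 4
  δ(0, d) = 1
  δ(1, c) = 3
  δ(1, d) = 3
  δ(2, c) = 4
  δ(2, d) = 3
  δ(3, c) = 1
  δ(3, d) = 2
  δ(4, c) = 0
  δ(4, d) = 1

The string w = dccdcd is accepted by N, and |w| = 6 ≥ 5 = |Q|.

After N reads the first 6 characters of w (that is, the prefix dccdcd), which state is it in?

3

State sequence: 0 -d-> 1 -c-> 3 -c-> 1 -d-> 3 -c-> 1 -d-> 3

After reading 6 characters, N is in state 3.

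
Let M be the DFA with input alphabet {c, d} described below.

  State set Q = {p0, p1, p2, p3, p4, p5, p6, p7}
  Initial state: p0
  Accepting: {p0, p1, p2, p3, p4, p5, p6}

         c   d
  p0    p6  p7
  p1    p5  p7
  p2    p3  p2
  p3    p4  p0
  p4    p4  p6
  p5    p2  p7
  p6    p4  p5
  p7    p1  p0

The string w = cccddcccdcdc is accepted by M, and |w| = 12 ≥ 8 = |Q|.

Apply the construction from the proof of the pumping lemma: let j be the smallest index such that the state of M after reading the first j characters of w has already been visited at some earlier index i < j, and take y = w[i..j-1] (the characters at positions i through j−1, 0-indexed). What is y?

State sequence: p0 -c-> p6 -c-> p4 -c-> p4 -d-> p6 -d-> p5 -c-> p2 -c-> p3 -c-> p4 -d-> p6 -c-> p4 -d-> p6 -c-> p4
First repeat at step 3: p4 was already visited.

So i = 2, j = 3, giving x = w[0:2] = cc, y = w[2:3] = c, z = w[3:12] = ddcccdcdc.
Check: |xy| = 3 ≤ 8 and |y| = 1 ≥ 1. Reading y takes M from p4 back to p4, so every xyⁱz is accepted.
The DFA has 8 states, so the proof of the pumping lemma guarantees a repeated state among the first 8+1 visited; the segment between the two visits is the pumpable y.

c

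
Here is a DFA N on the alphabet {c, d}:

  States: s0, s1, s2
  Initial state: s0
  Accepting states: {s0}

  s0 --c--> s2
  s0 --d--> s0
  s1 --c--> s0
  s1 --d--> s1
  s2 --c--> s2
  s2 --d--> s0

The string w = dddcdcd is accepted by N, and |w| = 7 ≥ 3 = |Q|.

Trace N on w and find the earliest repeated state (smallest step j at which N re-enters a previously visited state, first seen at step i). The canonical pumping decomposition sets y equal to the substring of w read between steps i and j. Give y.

Run of N on w = d d d c d c d:
  step 0: s0  (start)
  step 1: s0  (read d: s0→s0)   ← first repeat (s0 seen earlier)
  step 2: s0  (read d: s0→s0)
  step 3: s0  (read d: s0→s0)
  step 4: s2  (read c: s0→s2)
  step 5: s0  (read d: s2→s0)
  step 6: s2  (read c: s0→s2)
  step 7: s0  (read d: s2→s0)

So i = 0, j = 1, giving x = w[0:0] = ε, y = w[0:1] = d, z = w[1:7] = ddcdcd.
Check: |xy| = 1 ≤ 3 and |y| = 1 ≥ 1. Reading y takes N from s0 back to s0, so every xyⁱz is accepted.
Since N has 3 states, any run of length ≥ 3 visits 3+1 states, so by pigeonhole some state repeats within the first 3 steps — that repeat gives the pumpable loop.

d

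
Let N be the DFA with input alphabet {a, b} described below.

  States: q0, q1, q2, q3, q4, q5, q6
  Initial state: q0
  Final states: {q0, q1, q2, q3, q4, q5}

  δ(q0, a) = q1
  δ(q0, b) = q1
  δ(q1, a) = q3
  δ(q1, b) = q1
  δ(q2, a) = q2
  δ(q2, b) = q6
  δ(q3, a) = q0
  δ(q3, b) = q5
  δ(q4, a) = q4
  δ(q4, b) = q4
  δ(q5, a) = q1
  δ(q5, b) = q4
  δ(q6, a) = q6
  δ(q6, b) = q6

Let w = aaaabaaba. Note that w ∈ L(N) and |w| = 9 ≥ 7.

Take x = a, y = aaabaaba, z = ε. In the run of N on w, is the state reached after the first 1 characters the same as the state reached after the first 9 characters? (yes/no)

State sequence: q0 -a-> q1 -a-> q3 -a-> q0 -a-> q1 -b-> q1 -a-> q3 -a-> q0 -b-> q1 -a-> q3

After x (step 1): q1. After xy (step 9): q3.
They differ (q1 ≠ q3), so y is not a cycle from the state after x; this split is not the one the pumping-lemma construction produces, and pumping y need not keep the string in L(N).

no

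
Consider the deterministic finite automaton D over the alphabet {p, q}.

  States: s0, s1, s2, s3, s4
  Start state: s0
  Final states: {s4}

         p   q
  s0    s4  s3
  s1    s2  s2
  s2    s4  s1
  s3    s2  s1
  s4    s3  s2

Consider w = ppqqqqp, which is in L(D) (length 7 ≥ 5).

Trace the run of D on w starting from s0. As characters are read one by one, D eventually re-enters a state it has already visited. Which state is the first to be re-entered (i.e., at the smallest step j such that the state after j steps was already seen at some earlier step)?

s1

Run of D on w = p p q q q q p:
  step 0: s0  (start)
  step 1: s4  (read p: s0→s4)
  step 2: s3  (read p: s4→s3)
  step 3: s1  (read q: s3→s1)
  step 4: s2  (read q: s1→s2)
  step 5: s1  (read q: s2→s1)   ← first repeat (s1 seen earlier)
  step 6: s2  (read q: s1→s2)
  step 7: s4  (read p: s2→s4)

The earliest repeat is at step j = 5: D is in s1, which it already visited at step i = 3.
With |Q| = 5, pigeonhole forces a state repeat no later than step 5; the substring read between the first and second visits to that state can be pumped.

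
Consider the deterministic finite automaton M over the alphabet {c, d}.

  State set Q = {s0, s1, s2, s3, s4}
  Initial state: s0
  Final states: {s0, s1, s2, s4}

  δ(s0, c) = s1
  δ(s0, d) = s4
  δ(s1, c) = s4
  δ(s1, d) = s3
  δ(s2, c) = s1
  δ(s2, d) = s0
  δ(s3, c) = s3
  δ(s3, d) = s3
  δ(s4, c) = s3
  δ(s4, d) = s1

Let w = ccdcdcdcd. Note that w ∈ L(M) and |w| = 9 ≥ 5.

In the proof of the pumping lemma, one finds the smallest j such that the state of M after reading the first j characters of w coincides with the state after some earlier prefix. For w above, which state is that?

s1

State sequence: s0 -c-> s1 -c-> s4 -d-> s1 -c-> s4 -d-> s1 -c-> s4 -d-> s1 -c-> s4 -d-> s1
First repeat at step 3: s1 was already visited.

The earliest repeat is at step j = 3: M is in s1, which it already visited at step i = 1.
Since M has 5 states, any run of length ≥ 5 visits 5+1 states, so by pigeonhole some state repeats within the first 5 steps — that repeat gives the pumpable loop.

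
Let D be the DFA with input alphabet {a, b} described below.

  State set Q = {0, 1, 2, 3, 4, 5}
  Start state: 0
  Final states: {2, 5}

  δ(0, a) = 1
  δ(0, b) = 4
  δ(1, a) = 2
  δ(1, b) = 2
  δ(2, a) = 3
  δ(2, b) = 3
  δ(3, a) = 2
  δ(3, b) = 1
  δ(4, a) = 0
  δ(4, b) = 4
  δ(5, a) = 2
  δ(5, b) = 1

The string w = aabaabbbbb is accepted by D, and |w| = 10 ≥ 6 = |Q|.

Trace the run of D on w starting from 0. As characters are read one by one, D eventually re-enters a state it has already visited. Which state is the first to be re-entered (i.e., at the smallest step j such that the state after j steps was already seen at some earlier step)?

2

State sequence: 0 -a-> 1 -a-> 2 -b-> 3 -a-> 2 -a-> 3 -b-> 1 -b-> 2 -b-> 3 -b-> 1 -b-> 2
First repeat at step 4: 2 was already visited.

The earliest repeat is at step j = 4: D is in 2, which it already visited at step i = 2.
The DFA has 6 states, so the proof of the pumping lemma guarantees a repeated state among the first 6+1 visited; the segment between the two visits is the pumpable y.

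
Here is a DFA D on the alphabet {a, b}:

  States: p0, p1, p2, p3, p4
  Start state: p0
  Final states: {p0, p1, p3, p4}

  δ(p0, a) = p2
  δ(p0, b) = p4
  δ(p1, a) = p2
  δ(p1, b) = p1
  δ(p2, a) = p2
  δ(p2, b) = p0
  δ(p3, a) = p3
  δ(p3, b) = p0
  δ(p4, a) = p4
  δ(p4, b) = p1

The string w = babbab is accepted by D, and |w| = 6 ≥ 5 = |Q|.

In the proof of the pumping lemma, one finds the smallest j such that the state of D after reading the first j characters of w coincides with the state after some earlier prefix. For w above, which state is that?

State sequence: p0 -b-> p4 -a-> p4 -b-> p1 -b-> p1 -a-> p2 -b-> p0
First repeat at step 2: p4 was already visited.

The earliest repeat is at step j = 2: D is in p4, which it already visited at step i = 1.

p4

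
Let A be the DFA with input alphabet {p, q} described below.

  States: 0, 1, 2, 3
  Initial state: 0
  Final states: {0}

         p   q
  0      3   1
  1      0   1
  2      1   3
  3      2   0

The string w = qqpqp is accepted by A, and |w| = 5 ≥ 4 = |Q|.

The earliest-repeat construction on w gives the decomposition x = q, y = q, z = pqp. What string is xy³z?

qqqqpqp

xy^3z = q·q·q·q·pqp = qqqqpqp.
Reading y = q takes A from 1 back to 1, so after x·y·y·y the machine is still in 1, and z then leads to the accepting state 0. Hence qqqqpqp ∈ L(A).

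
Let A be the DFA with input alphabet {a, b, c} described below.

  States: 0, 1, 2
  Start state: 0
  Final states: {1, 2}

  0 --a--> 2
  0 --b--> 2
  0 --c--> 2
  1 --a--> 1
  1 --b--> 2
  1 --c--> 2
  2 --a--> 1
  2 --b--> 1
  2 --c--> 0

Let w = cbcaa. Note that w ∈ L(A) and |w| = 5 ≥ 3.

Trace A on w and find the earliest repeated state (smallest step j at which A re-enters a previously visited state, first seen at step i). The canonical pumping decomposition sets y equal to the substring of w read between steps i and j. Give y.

bc

Run of A on w = c b c a a:
  step 0: 0  (start)
  step 1: 2  (read c: 0→2)
  step 2: 1  (read b: 2→1)
  step 3: 2  (read c: 1→2)   ← first repeat (2 seen earlier)
  step 4: 1  (read a: 2→1)
  step 5: 1  (read a: 1→1)

So i = 1, j = 3, giving x = w[0:1] = c, y = w[1:3] = bc, z = w[3:5] = aa.
Check: |xy| = 3 ≤ 3 and |y| = 2 ≥ 1. Reading y takes A from 2 back to 2, so every xyⁱz is accepted.
With |Q| = 3, pigeonhole forces a state repeat no later than step 3; the substring read between the first and second visits to that state can be pumped.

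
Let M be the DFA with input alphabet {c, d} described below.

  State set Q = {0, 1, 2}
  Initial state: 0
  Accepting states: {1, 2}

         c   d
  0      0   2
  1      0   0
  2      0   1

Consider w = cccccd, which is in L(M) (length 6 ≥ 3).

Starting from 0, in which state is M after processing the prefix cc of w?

0

State sequence: 0 -c-> 0 -c-> 0

After reading 2 characters, M is in state 0.
(This kind of state-tracing is the core of the pumping-lemma construction: with 3 states, pigeonhole forces a repeat within the first 3 steps.)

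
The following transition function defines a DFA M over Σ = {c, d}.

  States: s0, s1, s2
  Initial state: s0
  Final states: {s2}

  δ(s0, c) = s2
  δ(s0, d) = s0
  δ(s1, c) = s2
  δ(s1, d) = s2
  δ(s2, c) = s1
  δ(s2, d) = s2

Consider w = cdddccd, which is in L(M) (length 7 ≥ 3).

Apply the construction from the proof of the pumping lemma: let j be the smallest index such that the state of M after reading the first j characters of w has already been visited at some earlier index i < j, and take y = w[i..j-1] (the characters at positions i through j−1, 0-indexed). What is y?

State sequence: s0 -c-> s2 -d-> s2 -d-> s2 -d-> s2 -c-> s1 -c-> s2 -d-> s2
First repeat at step 2: s2 was already visited.

So i = 1, j = 2, giving x = w[0:1] = c, y = w[1:2] = d, z = w[2:7] = ddccd.
Check: |xy| = 2 ≤ 3 and |y| = 1 ≥ 1. Reading y takes M from s2 back to s2, so every xyⁱz is accepted.
Pumping length from the standard proof: p = 3 (the number of states). The repeated state found above gives |xy| = j ≤ 3 and |y| = j − i ≥ 1.

d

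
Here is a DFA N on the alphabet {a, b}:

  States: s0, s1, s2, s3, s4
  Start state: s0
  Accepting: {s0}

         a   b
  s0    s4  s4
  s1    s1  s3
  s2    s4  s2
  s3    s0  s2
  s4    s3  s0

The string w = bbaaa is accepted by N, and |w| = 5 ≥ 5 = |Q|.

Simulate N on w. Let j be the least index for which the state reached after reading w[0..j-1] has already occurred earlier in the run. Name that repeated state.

State sequence: s0 -b-> s4 -b-> s0 -a-> s4 -a-> s3 -a-> s0
First repeat at step 2: s0 was already visited.

The earliest repeat is at step j = 2: N is in s0, which it already visited at step i = 0.
Since N has 5 states, any run of length ≥ 5 visits 5+1 states, so by pigeonhole some state repeats within the first 5 steps — that repeat gives the pumpable loop.

s0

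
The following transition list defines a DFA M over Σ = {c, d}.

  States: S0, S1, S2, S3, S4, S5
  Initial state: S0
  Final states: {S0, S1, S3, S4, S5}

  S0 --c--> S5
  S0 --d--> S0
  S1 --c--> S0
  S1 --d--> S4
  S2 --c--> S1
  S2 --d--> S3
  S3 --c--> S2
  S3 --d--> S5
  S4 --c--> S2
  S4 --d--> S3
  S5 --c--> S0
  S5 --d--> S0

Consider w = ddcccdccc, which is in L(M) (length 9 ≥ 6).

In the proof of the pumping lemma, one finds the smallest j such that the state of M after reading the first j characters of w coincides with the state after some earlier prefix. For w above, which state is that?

S0

State sequence: S0 -d-> S0 -d-> S0 -c-> S5 -c-> S0 -c-> S5 -d-> S0 -c-> S5 -c-> S0 -c-> S5
First repeat at step 1: S0 was already visited.

The earliest repeat is at step j = 1: M is in S0, which it already visited at step i = 0.
Since M has 6 states, any run of length ≥ 6 visits 6+1 states, so by pigeonhole some state repeats within the first 6 steps — that repeat gives the pumpable loop.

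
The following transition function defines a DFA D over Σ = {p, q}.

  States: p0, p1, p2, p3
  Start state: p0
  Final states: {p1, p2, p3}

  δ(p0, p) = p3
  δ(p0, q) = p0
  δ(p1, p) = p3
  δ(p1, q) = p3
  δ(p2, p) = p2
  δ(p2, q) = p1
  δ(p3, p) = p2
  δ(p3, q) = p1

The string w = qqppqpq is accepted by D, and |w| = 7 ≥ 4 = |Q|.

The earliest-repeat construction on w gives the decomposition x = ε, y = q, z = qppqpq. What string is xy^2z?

xy^2z = ε·q·q·qppqpq = qqqppqpq.
Reading y = q takes D from p0 back to p0, so after x·y·y the machine is still in p0, and z then leads to the accepting state p1. Hence qqqppqpq ∈ L(D).

qqqppqpq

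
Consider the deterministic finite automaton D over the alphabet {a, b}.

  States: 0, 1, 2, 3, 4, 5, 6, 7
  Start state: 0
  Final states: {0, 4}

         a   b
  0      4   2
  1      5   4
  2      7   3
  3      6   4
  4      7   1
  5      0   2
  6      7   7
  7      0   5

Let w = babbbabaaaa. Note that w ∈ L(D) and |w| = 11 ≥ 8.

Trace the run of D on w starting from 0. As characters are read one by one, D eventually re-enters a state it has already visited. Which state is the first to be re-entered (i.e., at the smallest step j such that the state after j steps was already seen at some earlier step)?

2

State sequence: 0 -b-> 2 -a-> 7 -b-> 5 -b-> 2 -b-> 3 -a-> 6 -b-> 7 -a-> 0 -a-> 4 -a-> 7 -a-> 0
First repeat at step 4: 2 was already visited.

The earliest repeat is at step j = 4: D is in 2, which it already visited at step i = 1.
The DFA has 8 states, so the proof of the pumping lemma guarantees a repeated state among the first 8+1 visited; the segment between the two visits is the pumpable y.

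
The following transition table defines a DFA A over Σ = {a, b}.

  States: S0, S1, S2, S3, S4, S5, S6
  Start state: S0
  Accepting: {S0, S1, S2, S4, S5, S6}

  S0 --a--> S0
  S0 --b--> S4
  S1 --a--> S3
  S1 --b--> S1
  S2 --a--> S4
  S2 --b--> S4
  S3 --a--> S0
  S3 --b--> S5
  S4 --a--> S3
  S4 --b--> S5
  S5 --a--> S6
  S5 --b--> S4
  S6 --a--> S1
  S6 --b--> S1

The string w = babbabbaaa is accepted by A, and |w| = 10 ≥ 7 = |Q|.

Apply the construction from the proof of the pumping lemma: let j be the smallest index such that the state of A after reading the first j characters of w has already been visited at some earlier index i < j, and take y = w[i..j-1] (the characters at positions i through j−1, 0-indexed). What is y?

abb

Run of A on w = b a b b a b b a a a:
  step 0: S0  (start)
  step 1: S4  (read b: S0→S4)
  step 2: S3  (read a: S4→S3)
  step 3: S5  (read b: S3→S5)
  step 4: S4  (read b: S5→S4)   ← first repeat (S4 seen earlier)
  step 5: S3  (read a: S4→S3)
  step 6: S5  (read b: S3→S5)
  step 7: S4  (read b: S5→S4)
  step 8: S3  (read a: S4→S3)
  step 9: S0  (read a: S3→S0)
  step 10: S0  (read a: S0→S0)

So i = 1, j = 4, giving x = w[0:1] = b, y = w[1:4] = abb, z = w[4:10] = abbaaa.
Check: |xy| = 4 ≤ 7 and |y| = 3 ≥ 1. Reading y takes A from S4 back to S4, so every xyⁱz is accepted.
Since A has 7 states, any run of length ≥ 7 visits 7+1 states, so by pigeonhole some state repeats within the first 7 steps — that repeat gives the pumpable loop.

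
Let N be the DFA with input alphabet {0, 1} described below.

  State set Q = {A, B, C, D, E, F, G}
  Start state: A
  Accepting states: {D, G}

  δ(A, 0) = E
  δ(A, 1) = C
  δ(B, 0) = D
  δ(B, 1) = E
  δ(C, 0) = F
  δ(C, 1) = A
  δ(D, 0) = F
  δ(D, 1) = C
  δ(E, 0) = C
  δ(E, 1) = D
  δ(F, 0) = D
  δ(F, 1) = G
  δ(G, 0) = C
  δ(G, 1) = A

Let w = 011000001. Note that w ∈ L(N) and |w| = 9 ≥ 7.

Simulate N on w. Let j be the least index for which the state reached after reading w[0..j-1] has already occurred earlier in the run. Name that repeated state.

State sequence: A -0-> E -1-> D -1-> C -0-> F -0-> D -0-> F -0-> D -0-> F -1-> G
First repeat at step 5: D was already visited.

The earliest repeat is at step j = 5: N is in D, which it already visited at step i = 2.
Since N has 7 states, any run of length ≥ 7 visits 7+1 states, so by pigeonhole some state repeats within the first 7 steps — that repeat gives the pumpable loop.

D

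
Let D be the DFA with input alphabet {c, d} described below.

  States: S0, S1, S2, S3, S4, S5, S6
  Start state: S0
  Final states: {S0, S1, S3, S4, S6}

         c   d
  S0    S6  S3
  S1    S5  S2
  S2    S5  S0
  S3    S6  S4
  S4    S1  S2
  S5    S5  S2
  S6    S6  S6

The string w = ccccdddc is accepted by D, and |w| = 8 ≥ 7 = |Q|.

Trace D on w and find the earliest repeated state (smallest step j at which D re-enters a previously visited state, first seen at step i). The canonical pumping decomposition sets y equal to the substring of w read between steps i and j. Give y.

Run of D on w = c c c c d d d c:
  step 0: S0  (start)
  step 1: S6  (read c: S0→S6)
  step 2: S6  (read c: S6→S6)   ← first repeat (S6 seen earlier)
  step 3: S6  (read c: S6→S6)
  step 4: S6  (read c: S6→S6)
  step 5: S6  (read d: S6→S6)
  step 6: S6  (read d: S6→S6)
  step 7: S6  (read d: S6→S6)
  step 8: S6  (read c: S6→S6)

So i = 1, j = 2, giving x = w[0:1] = c, y = w[1:2] = c, z = w[2:8] = ccdddc.
Check: |xy| = 2 ≤ 7 and |y| = 1 ≥ 1. Reading y takes D from S6 back to S6, so every xyⁱz is accepted.

c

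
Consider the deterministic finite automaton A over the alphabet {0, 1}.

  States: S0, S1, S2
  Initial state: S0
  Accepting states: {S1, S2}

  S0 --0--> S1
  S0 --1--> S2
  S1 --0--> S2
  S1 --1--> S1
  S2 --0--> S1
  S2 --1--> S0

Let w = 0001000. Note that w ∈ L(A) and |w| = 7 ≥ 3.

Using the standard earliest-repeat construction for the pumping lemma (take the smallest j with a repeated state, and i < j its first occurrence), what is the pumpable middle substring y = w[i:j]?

State sequence: S0 -0-> S1 -0-> S2 -0-> S1 -1-> S1 -0-> S2 -0-> S1 -0-> S2
First repeat at step 3: S1 was already visited.

So i = 1, j = 3, giving x = w[0:1] = 0, y = w[1:3] = 00, z = w[3:7] = 1000.
Check: |xy| = 3 ≤ 3 and |y| = 2 ≥ 1. Reading y takes A from S1 back to S1, so every xyⁱz is accepted.

00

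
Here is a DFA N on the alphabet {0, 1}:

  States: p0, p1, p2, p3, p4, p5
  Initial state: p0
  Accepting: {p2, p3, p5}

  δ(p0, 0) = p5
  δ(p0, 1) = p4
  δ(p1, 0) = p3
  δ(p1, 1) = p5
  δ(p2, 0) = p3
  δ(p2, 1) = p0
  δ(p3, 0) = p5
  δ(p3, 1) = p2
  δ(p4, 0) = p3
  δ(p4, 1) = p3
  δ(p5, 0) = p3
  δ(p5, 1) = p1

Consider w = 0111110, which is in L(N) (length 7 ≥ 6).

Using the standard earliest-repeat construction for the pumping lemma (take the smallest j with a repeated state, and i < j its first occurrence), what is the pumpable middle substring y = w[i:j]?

11

Run of N on w = 0 1 1 1 1 1 0:
  step 0: p0  (start)
  step 1: p5  (read 0: p0→p5)
  step 2: p1  (read 1: p5→p1)
  step 3: p5  (read 1: p1→p5)   ← first repeat (p5 seen earlier)
  step 4: p1  (read 1: p5→p1)
  step 5: p5  (read 1: p1→p5)
  step 6: p1  (read 1: p5→p1)
  step 7: p3  (read 0: p1→p3)

So i = 1, j = 3, giving x = w[0:1] = 0, y = w[1:3] = 11, z = w[3:7] = 1110.
Check: |xy| = 3 ≤ 6 and |y| = 2 ≥ 1. Reading y takes N from p5 back to p5, so every xyⁱz is accepted.
Pumping length from the standard proof: p = 6 (the number of states). The repeated state found above gives |xy| = j ≤ 6 and |y| = j − i ≥ 1.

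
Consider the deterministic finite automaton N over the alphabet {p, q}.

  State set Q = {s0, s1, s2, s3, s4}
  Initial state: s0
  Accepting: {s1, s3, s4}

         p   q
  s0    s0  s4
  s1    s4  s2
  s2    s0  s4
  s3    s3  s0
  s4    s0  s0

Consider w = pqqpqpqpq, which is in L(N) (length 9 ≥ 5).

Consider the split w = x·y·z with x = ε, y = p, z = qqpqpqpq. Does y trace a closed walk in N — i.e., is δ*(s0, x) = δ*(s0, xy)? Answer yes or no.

yes

Run of N on the first 1 characters of w = p:
  step 0: s0  (start)
  step 1: s0  (read p: s0→s0)

After x (step 0): s0. After xy (step 1): s0.
They match, so y = p drives N around a cycle from s0 back to itself; pumping y any number of times keeps N in s0 before reading z, and xyⁱz ∈ L(N) for every i ≥ 0.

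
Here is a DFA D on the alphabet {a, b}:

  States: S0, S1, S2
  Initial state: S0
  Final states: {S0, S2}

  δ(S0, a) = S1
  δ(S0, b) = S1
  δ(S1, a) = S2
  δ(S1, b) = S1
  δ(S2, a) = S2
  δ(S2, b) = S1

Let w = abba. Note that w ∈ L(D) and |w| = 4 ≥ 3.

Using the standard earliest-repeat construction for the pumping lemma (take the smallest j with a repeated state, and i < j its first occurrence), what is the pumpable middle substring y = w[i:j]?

State sequence: S0 -a-> S1 -b-> S1 -b-> S1 -a-> S2
First repeat at step 2: S1 was already visited.

So i = 1, j = 2, giving x = w[0:1] = a, y = w[1:2] = b, z = w[2:4] = ba.
Check: |xy| = 2 ≤ 3 and |y| = 1 ≥ 1. Reading y takes D from S1 back to S1, so every xyⁱz is accepted.
With |Q| = 3, pigeonhole forces a state repeat no later than step 3; the substring read between the first and second visits to that state can be pumped.

b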